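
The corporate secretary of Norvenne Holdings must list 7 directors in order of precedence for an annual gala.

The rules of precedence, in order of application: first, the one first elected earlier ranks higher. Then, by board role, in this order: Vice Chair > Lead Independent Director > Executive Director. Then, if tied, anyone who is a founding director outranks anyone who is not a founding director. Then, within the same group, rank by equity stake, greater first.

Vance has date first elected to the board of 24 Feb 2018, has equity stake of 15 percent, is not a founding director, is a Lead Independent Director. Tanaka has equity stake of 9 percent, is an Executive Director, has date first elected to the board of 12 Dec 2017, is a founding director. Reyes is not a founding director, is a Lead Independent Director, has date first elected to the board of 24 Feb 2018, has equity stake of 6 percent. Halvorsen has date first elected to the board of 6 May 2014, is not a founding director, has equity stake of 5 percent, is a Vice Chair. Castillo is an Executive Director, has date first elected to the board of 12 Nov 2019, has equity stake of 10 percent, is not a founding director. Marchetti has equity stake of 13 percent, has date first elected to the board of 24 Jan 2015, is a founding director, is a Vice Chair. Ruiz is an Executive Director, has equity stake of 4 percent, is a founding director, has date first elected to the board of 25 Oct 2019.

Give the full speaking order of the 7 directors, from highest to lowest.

Halvorsen, Marchetti, Tanaka, Vance, Reyes, Ruiz, Castillo

By date first elected to the board (earlier first): Halvorsen (6 May 2014); then Marchetti (24 Jan 2015); then Tanaka (12 Dec 2017); then Vance and Reyes (both 24 Feb 2018); then Ruiz (25 Oct 2019); then Castillo (12 Nov 2019).
Vance and Reyes are each Lead Independent Director, so the next rule applies.
Vance and Reyes are each not a founding director, so the next rule applies.
Among Vance and Reyes, by equity stake (higher first): Vance (15 percent) before Reyes (6 percent).
Full order: Halvorsen, Marchetti, Tanaka, Vance, Reyes, Ruiz, Castillo.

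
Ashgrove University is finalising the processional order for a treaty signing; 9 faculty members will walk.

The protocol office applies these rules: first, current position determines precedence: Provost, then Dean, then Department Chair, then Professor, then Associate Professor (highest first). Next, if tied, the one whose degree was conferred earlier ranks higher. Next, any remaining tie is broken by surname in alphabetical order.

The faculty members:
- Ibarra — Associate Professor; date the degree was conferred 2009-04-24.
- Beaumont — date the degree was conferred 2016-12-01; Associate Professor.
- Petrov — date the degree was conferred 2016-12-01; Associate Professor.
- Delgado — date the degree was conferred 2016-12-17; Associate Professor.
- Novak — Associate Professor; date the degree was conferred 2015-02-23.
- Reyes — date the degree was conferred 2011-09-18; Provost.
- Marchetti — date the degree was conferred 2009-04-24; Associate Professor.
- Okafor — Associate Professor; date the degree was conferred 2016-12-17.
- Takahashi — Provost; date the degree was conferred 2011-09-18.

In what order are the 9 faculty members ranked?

Reyes, Takahashi, Ibarra, Marchetti, Novak, Beaumont, Petrov, Delgado, Okafor

By current position: Reyes and Takahashi (Provost); then Ibarra, Marchetti, Novak, Beaumont, Petrov, Delgado and Okafor (Associate Professor).
Reyes and Takahashi both have date the degree was conferred 2011-09-18, so the next rule applies.
Among Reyes and Takahashi, alphabetically by surname: Reyes before Takahashi.
Among Ibarra, Marchetti, Novak, Beaumont, Petrov, Delgado and Okafor, by date the degree was conferred (earlier first): Ibarra and Marchetti (2009-04-24) before Novak (2015-02-23) before Beaumont and Petrov (2016-12-01) before Delgado and Okafor (2016-12-17).
Among Ibarra and Marchetti, alphabetically by surname: Ibarra before Marchetti.
Among Beaumont and Petrov, alphabetically by surname: Beaumont before Petrov.
Among Delgado and Okafor, alphabetically by surname: Delgado before Okafor.
Full order: Reyes, Takahashi, Ibarra, Marchetti, Novak, Beaumont, Petrov, Delgado, Okafor.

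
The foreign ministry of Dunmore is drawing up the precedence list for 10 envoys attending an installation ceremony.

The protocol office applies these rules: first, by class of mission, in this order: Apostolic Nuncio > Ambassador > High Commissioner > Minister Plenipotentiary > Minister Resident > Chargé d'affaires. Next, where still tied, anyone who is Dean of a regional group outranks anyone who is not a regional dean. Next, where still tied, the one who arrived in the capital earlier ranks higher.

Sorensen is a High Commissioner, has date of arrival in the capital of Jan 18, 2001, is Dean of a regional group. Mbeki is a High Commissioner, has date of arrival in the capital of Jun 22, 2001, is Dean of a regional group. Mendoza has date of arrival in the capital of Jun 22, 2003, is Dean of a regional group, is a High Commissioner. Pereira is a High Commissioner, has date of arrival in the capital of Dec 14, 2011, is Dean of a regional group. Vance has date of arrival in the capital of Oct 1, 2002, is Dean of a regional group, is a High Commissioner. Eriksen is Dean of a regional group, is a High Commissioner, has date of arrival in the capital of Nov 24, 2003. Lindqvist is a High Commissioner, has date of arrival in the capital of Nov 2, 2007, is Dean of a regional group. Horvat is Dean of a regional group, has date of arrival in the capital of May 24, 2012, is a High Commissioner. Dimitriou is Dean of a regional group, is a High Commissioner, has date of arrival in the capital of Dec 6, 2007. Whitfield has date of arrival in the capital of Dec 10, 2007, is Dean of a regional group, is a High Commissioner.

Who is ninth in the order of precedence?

By class of mission: Sorensen, Mbeki, Vance, Mendoza, Eriksen, Lindqvist, Dimitriou, Whitfield, Pereira and Horvat (High Commissioner).
Sorensen, Mbeki, Vance, Mendoza, Eriksen, Lindqvist, Dimitriou, Whitfield, Pereira and Horvat are each Dean of a regional group, so the next rule applies.
Among Sorensen, Mbeki, Vance, Mendoza, Eriksen, Lindqvist, Dimitriou, Whitfield, Pereira and Horvat, by date of arrival in the capital (earlier first): Sorensen (Jan 18, 2001) before Mbeki (Jun 22, 2001) before Vance (Oct 1, 2002) before Mendoza (Jun 22, 2003) before Eriksen (Nov 24, 2003) before Lindqvist (Nov 2, 2007) before Dimitriou (Dec 6, 2007) before Whitfield (Dec 10, 2007) before Pereira (Dec 14, 2011) before Horvat (May 24, 2012).
Order: Sorensen, Mbeki, Vance, Mendoza, Eriksen, Lindqvist, Dimitriou, Whitfield, Pereira, Horvat.

Pereira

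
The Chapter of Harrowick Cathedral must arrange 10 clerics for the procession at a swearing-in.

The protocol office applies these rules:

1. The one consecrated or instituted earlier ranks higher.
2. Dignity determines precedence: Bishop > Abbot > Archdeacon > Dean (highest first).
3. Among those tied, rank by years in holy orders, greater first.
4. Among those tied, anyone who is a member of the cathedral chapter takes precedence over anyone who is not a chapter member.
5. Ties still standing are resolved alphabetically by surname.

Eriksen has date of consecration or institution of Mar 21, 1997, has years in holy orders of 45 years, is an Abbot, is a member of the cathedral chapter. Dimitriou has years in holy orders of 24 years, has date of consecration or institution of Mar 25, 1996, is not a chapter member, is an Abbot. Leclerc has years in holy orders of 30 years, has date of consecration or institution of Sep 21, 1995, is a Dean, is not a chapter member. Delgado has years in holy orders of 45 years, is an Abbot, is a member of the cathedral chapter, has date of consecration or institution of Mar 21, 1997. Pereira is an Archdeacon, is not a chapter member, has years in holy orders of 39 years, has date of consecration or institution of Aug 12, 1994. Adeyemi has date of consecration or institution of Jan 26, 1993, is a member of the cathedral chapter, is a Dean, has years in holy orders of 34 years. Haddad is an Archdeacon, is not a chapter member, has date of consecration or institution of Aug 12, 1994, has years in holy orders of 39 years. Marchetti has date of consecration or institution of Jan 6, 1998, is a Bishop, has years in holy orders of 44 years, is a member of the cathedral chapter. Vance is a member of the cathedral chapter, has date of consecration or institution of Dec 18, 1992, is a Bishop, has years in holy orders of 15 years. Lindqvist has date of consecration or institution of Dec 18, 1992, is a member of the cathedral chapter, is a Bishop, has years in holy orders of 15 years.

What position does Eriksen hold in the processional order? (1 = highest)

9

By date of consecration or institution (earlier first): Lindqvist and Vance (both Dec 18, 1992); then Adeyemi (Jan 26, 1993); then Haddad and Pereira (both Aug 12, 1994); then Leclerc (Sep 21, 1995); then Dimitriou (Mar 25, 1996); then Delgado and Eriksen (both Mar 21, 1997); then Marchetti (Jan 6, 1998).
Lindqvist and Vance are each Bishop, so the next rule applies.
Lindqvist and Vance both have years in holy orders 15 years, so the next rule applies.
Lindqvist and Vance are each a member of the cathedral chapter, so the next rule applies.
Among Lindqvist and Vance, alphabetically by surname: Lindqvist before Vance.
Haddad and Pereira are each Archdeacon, so the next rule applies.
Haddad and Pereira both have years in holy orders 39 years, so the next rule applies.
Haddad and Pereira are each not a chapter member, so the next rule applies.
Among Haddad and Pereira, alphabetically by surname: Haddad before Pereira.
Delgado and Eriksen are each Abbot, so the next rule applies.
Delgado and Eriksen both have years in holy orders 45 years, so the next rule applies.
Delgado and Eriksen are each a member of the cathedral chapter, so the next rule applies.
Among Delgado and Eriksen, alphabetically by surname: Delgado before Eriksen.
Order: Lindqvist, Vance, Adeyemi, Haddad, Pereira, Leclerc, Dimitriou, Delgado, Eriksen, Marchetti. So position 9.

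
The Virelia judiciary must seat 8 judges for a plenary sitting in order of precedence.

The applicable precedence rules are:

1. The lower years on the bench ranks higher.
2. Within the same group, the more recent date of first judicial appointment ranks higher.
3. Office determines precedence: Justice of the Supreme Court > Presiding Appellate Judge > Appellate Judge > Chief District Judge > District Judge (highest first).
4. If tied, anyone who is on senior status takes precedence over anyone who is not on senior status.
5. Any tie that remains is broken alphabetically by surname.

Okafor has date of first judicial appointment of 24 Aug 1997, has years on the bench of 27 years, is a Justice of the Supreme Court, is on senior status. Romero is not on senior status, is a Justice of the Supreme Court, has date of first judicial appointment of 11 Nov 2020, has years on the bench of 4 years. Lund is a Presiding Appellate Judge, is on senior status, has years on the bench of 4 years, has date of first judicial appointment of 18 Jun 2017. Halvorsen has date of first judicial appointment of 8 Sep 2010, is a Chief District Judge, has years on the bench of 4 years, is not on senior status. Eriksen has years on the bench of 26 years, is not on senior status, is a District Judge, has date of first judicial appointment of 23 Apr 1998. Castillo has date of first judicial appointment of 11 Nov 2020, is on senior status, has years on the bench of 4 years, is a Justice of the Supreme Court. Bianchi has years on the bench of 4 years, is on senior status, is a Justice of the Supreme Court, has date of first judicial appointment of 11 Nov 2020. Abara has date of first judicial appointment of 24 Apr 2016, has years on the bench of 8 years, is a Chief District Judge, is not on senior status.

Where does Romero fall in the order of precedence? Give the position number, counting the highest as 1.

3

By years on the bench (lower first): Bianchi, Castillo, Romero, Lund and Halvorsen (each 4 years); then Abara (8 years); then Eriksen (26 years); then Okafor (27 years).
Among Bianchi, Castillo, Romero, Lund and Halvorsen, by date of first judicial appointment (later first): Bianchi, Castillo and Romero (11 Nov 2020) before Lund (18 Jun 2017) before Halvorsen (8 Sep 2010).
Bianchi, Castillo and Romero are each Justice of the Supreme Court, so the next rule applies.
Among Bianchi, Castillo and Romero, on senior status before not on senior status: Bianchi and Castillo (on senior status) before Romero (not on senior status).
Among Bianchi and Castillo, alphabetically by surname: Bianchi before Castillo.
Order: Bianchi, Castillo, Romero, Lund, Halvorsen, Abara, Eriksen, Okafor. So position 3.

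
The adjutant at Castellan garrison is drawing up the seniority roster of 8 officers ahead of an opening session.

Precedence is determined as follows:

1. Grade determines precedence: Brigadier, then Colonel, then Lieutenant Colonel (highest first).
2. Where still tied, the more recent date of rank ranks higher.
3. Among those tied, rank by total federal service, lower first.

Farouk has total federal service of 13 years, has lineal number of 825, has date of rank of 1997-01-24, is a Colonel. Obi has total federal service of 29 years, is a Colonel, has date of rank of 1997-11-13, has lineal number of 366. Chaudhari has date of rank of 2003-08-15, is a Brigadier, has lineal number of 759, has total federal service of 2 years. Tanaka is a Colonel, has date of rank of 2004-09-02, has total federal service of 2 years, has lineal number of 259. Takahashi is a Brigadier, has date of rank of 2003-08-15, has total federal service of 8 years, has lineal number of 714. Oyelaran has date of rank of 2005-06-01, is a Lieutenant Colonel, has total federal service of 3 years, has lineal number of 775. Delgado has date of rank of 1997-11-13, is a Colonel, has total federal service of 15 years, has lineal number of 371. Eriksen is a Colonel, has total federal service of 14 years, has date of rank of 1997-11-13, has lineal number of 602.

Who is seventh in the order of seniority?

By grade: Chaudhari and Takahashi (Brigadier); then Tanaka, Eriksen, Delgado, Obi and Farouk (Colonel); then Oyelaran (Lieutenant Colonel).
Chaudhari and Takahashi both have date of rank 2003-08-15, so the next rule applies.
Among Chaudhari and Takahashi, by total federal service (lower first): Chaudhari (2 years) before Takahashi (8 years).
Among Tanaka, Eriksen, Delgado, Obi and Farouk, by date of rank (later first): Tanaka (2004-09-02) before Eriksen, Delgado and Obi (1997-11-13) before Farouk (1997-01-24).
Among Eriksen, Delgado and Obi, by total federal service (lower first): Eriksen (14 years) before Delgado (15 years) before Obi (29 years).
Order: Chaudhari, Takahashi, Tanaka, Eriksen, Delgado, Obi, Farouk, Oyelaran.

Farouk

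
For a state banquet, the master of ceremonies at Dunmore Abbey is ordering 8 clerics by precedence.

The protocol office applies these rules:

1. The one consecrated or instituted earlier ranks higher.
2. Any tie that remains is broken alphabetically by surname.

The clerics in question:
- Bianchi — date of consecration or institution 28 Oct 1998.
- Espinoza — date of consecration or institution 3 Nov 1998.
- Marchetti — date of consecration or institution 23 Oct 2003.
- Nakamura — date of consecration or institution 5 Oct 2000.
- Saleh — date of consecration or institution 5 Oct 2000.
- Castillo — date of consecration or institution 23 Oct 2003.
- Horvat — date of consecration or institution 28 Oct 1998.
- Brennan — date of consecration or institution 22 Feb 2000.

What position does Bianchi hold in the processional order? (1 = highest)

By date of consecration or institution (earlier first): Bianchi and Horvat (both 28 Oct 1998); then Espinoza (3 Nov 1998); then Brennan (22 Feb 2000); then Nakamura and Saleh (both 5 Oct 2000); then Castillo and Marchetti (both 23 Oct 2003).
Among Bianchi and Horvat, alphabetically by surname: Bianchi before Horvat.
Among Nakamura and Saleh, alphabetically by surname: Nakamura before Saleh.
Among Castillo and Marchetti, alphabetically by surname: Castillo before Marchetti.
Order: Bianchi, Horvat, Espinoza, Brennan, Nakamura, Saleh, Castillo, Marchetti. So position 1.

1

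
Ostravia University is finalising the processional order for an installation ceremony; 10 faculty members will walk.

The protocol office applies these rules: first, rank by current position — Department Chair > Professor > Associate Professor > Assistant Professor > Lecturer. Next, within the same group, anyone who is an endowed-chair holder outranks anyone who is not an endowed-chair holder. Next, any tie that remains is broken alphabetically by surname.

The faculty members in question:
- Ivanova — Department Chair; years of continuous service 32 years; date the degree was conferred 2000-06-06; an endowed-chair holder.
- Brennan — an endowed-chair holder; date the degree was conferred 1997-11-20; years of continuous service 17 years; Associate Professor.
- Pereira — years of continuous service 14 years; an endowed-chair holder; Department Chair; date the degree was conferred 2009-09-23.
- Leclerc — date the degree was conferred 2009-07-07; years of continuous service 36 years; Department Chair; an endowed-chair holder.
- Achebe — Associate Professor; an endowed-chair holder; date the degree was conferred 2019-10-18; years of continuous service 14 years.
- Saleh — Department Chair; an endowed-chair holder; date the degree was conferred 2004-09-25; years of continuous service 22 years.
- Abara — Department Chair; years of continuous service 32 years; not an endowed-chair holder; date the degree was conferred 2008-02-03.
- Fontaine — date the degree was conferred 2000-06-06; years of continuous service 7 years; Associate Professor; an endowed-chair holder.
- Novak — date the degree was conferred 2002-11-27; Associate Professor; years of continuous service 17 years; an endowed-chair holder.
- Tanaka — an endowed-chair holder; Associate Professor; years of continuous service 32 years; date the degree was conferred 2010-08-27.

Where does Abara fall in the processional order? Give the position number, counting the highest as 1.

By current position: Ivanova, Leclerc, Pereira, Saleh and Abara (Department Chair); then Achebe, Brennan, Fontaine, Novak and Tanaka (Associate Professor).
Among Ivanova, Leclerc, Pereira, Saleh and Abara, an endowed-chair holder before not an endowed-chair holder: Ivanova, Leclerc, Pereira and Saleh (an endowed-chair holder) before Abara (not an endowed-chair holder).
Among Ivanova, Leclerc, Pereira and Saleh, alphabetically by surname: Ivanova before Leclerc before Pereira before Saleh.
Achebe, Brennan, Fontaine, Novak and Tanaka are each an endowed-chair holder, so the next rule applies.
Among Achebe, Brennan, Fontaine, Novak and Tanaka, alphabetically by surname: Achebe before Brennan before Fontaine before Novak before Tanaka.
Order: Ivanova, Leclerc, Pereira, Saleh, Abara, Achebe, Brennan, Fontaine, Novak, Tanaka. So position 5.

5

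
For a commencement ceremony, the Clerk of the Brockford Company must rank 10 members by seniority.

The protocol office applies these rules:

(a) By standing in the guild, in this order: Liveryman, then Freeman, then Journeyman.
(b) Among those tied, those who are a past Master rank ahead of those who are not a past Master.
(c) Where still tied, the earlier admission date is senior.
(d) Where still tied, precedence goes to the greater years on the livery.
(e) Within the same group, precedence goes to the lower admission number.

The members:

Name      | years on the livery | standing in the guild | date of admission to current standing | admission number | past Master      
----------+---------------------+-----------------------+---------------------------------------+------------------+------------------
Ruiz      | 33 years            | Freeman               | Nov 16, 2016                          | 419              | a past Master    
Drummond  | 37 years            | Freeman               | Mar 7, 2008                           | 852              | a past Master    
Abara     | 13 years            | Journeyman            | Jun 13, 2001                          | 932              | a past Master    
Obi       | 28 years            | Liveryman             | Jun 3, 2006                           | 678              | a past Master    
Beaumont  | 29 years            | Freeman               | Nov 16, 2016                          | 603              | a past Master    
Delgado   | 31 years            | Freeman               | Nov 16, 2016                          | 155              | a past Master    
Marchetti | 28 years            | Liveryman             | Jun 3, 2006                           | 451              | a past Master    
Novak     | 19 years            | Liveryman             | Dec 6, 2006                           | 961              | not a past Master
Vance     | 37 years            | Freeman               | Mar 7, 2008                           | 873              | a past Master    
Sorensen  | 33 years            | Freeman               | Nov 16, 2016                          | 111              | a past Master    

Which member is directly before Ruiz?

By standing in the guild: Marchetti, Obi and Novak (Liveryman); then Drummond, Vance, Sorensen, Ruiz, Delgado and Beaumont (Freeman); then Abara (Journeyman).
Among Marchetti, Obi and Novak, a past Master before not a past Master: Marchetti and Obi (a past Master) before Novak (not a past Master).
Marchetti and Obi both have date of admission to current standing Jun 3, 2006, so the next rule applies.
Marchetti and Obi both have years on the livery 28 years, so the next rule applies.
Among Marchetti and Obi, by admission number (lower first): Marchetti (451) before Obi (678).
Drummond, Vance, Sorensen, Ruiz, Delgado and Beaumont are each a past Master, so the next rule applies.
Among Drummond, Vance, Sorensen, Ruiz, Delgado and Beaumont, by date of admission to current standing (earlier first): Drummond and Vance (Mar 7, 2008) before Sorensen, Ruiz, Delgado and Beaumont (Nov 16, 2016).
Drummond and Vance both have years on the livery 37 years, so the next rule applies.
Among Drummond and Vance, by admission number (lower first): Drummond (852) before Vance (873).
Among Sorensen, Ruiz, Delgado and Beaumont, by years on the livery (higher first): Sorensen and Ruiz (33 years) before Delgado (31 years) before Beaumont (29 years).
Among Sorensen and Ruiz, by admission number (lower first): Sorensen (111) before Ruiz (419).
Order: Marchetti, Obi, Novak, Drummond, Vance, Sorensen, Ruiz, Delgado, Beaumont, Abara.

Sorensen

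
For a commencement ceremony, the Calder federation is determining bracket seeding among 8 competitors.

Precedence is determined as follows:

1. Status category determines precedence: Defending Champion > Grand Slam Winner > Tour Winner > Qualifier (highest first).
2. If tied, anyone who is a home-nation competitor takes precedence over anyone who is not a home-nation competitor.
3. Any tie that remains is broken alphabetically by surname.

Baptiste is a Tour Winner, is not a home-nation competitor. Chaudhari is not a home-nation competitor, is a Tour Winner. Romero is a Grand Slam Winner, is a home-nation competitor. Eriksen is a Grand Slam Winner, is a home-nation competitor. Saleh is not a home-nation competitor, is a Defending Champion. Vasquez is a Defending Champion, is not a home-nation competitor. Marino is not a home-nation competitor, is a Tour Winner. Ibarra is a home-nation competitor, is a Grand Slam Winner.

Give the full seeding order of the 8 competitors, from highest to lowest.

By status category: Saleh and Vasquez (Defending Champion); then Eriksen, Ibarra and Romero (Grand Slam Winner); then Baptiste, Chaudhari and Marino (Tour Winner).
Saleh and Vasquez are each not a home-nation competitor, so the next rule applies.
Among Saleh and Vasquez, alphabetically by surname: Saleh before Vasquez.
Eriksen, Ibarra and Romero are each a home-nation competitor, so the next rule applies.
Among Eriksen, Ibarra and Romero, alphabetically by surname: Eriksen before Ibarra before Romero.
Baptiste, Chaudhari and Marino are each not a home-nation competitor, so the next rule applies.
Among Baptiste, Chaudhari and Marino, alphabetically by surname: Baptiste before Chaudhari before Marino.
Full order: Saleh, Vasquez, Eriksen, Ibarra, Romero, Baptiste, Chaudhari, Marino.

Saleh, Vasquez, Eriksen, Ibarra, Romero, Baptiste, Chaudhari, Marino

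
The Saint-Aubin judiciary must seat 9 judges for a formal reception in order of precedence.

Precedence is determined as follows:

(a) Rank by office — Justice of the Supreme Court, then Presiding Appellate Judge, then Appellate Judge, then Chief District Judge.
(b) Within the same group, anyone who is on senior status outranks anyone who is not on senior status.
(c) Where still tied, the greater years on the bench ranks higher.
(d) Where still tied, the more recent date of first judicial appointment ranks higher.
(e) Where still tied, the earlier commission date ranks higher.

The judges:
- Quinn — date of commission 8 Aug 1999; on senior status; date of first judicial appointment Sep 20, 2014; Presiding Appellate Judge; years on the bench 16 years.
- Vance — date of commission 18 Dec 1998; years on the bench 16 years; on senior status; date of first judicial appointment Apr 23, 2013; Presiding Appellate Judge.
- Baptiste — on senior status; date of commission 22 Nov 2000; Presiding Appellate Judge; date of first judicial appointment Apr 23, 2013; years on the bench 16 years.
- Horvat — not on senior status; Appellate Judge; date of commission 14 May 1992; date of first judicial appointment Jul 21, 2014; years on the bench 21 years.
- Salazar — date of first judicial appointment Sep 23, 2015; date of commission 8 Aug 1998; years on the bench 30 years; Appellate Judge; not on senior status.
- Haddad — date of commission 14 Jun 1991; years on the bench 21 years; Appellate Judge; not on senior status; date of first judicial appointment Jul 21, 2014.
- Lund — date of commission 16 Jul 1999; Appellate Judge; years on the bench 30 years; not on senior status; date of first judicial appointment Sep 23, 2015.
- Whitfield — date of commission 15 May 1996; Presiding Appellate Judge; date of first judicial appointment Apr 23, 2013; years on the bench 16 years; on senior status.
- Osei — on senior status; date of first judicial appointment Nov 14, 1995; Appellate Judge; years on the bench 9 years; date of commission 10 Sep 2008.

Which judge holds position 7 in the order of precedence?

By office: Quinn, Whitfield, Vance and Baptiste (Presiding Appellate Judge); then Osei, Salazar, Lund, Haddad and Horvat (Appellate Judge).
Quinn, Whitfield, Vance and Baptiste are each on senior status, so the next rule applies.
Quinn, Whitfield, Vance and Baptiste all have years on the bench 16 years, so the next rule applies.
Among Quinn, Whitfield, Vance and Baptiste, by date of first judicial appointment (later first): Quinn (Sep 20, 2014) before Whitfield, Vance and Baptiste (Apr 23, 2013).
Among Whitfield, Vance and Baptiste, by date of commission (earlier first): Whitfield (15 May 1996) before Vance (18 Dec 1998) before Baptiste (22 Nov 2000).
Among Osei, Salazar, Lund, Haddad and Horvat, on senior status before not on senior status: Osei (on senior status) before Salazar, Lund, Haddad and Horvat (not on senior status).
Among Salazar, Lund, Haddad and Horvat, by years on the bench (higher first): Salazar and Lund (30 years) before Haddad and Horvat (21 years).
Salazar and Lund both have date of first judicial appointment Sep 23, 2015, so the next rule applies.
Among Salazar and Lund, by date of commission (earlier first): Salazar (8 Aug 1998) before Lund (16 Jul 1999).
Haddad and Horvat both have date of first judicial appointment Jul 21, 2014, so the next rule applies.
Among Haddad and Horvat, by date of commission (earlier first): Haddad (14 Jun 1991) before Horvat (14 May 1992).
Order: Quinn, Whitfield, Vance, Baptiste, Osei, Salazar, Lund, Haddad, Horvat.

Lund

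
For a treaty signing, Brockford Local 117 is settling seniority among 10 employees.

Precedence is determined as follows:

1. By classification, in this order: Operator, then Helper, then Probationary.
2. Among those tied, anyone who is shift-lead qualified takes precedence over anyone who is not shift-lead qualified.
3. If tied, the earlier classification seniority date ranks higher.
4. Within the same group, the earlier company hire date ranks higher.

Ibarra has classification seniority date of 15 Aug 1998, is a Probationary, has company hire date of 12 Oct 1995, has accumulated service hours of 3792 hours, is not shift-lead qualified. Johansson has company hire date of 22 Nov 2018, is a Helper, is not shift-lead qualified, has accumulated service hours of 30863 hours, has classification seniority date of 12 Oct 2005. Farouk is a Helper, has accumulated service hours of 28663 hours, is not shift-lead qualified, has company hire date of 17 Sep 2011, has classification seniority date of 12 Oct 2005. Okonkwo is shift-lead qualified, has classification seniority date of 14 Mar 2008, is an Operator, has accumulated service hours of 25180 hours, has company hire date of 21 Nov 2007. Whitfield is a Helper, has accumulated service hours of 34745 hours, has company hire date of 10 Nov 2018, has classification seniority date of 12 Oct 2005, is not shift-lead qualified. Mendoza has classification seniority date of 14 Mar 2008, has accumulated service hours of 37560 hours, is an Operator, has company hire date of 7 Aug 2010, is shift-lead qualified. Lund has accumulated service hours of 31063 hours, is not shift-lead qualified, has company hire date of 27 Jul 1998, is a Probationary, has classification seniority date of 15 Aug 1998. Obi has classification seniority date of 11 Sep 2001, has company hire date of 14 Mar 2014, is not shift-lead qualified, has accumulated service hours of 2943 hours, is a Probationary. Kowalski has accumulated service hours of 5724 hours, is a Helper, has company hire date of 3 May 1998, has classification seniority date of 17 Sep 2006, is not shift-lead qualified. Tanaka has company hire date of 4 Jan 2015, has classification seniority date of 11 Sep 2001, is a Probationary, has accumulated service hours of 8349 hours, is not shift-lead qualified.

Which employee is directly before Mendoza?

Okonkwo

By classification: Okonkwo and Mendoza (Operator); then Farouk, Whitfield, Johansson and Kowalski (Helper); then Ibarra, Lund, Obi and Tanaka (Probationary).
Okonkwo and Mendoza are each shift-lead qualified, so the next rule applies.
Okonkwo and Mendoza both have classification seniority date 14 Mar 2008, so the next rule applies.
Among Okonkwo and Mendoza, by company hire date (earlier first): Okonkwo (21 Nov 2007) before Mendoza (7 Aug 2010).
Farouk, Whitfield, Johansson and Kowalski are each not shift-lead qualified, so the next rule applies.
Among Farouk, Whitfield, Johansson and Kowalski, by classification seniority date (earlier first): Farouk, Whitfield and Johansson (12 Oct 2005) before Kowalski (17 Sep 2006).
Among Farouk, Whitfield and Johansson, by company hire date (earlier first): Farouk (17 Sep 2011) before Whitfield (10 Nov 2018) before Johansson (22 Nov 2018).
Ibarra, Lund, Obi and Tanaka are each not shift-lead qualified, so the next rule applies.
Among Ibarra, Lund, Obi and Tanaka, by classification seniority date (earlier first): Ibarra and Lund (15 Aug 1998) before Obi and Tanaka (11 Sep 2001).
Among Ibarra and Lund, by company hire date (earlier first): Ibarra (12 Oct 1995) before Lund (27 Jul 1998).
Among Obi and Tanaka, by company hire date (earlier first): Obi (14 Mar 2014) before Tanaka (4 Jan 2015).
Order: Okonkwo, Mendoza, Farouk, Whitfield, Johansson, Kowalski, Ibarra, Lund, Obi, Tanaka.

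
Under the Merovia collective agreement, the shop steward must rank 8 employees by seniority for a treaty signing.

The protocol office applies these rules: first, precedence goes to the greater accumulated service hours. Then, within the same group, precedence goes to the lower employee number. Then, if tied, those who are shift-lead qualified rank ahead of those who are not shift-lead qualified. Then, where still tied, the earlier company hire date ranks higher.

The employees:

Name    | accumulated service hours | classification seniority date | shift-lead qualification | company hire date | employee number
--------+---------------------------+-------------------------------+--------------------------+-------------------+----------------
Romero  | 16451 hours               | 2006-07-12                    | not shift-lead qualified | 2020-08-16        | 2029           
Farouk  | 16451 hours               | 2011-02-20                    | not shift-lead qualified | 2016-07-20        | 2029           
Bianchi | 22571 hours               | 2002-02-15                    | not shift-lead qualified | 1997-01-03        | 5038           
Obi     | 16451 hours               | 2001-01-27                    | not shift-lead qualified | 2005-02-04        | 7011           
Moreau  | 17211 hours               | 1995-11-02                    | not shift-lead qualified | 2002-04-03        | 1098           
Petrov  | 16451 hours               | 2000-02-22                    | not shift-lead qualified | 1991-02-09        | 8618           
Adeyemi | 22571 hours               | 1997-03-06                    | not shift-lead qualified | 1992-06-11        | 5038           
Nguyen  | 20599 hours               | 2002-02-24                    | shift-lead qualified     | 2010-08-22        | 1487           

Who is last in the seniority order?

By accumulated service hours (higher first): Adeyemi and Bianchi (both 22571 hours); then Nguyen (20599 hours); then Moreau (17211 hours); then Farouk, Romero, Obi and Petrov (each 16451 hours).
Adeyemi and Bianchi both have employee number 5038, so the next rule applies.
Adeyemi and Bianchi are each not shift-lead qualified, so the next rule applies.
Among Adeyemi and Bianchi, by company hire date (earlier first): Adeyemi (1992-06-11) before Bianchi (1997-01-03).
Among Farouk, Romero, Obi and Petrov, by employee number (lower first): Farouk and Romero (2029) before Obi (7011) before Petrov (8618).
Farouk and Romero are each not shift-lead qualified, so the next rule applies.
Among Farouk and Romero, by company hire date (earlier first): Farouk (2016-07-20) before Romero (2020-08-16).
Order: Adeyemi, Bianchi, Nguyen, Moreau, Farouk, Romero, Obi, Petrov.

Petrov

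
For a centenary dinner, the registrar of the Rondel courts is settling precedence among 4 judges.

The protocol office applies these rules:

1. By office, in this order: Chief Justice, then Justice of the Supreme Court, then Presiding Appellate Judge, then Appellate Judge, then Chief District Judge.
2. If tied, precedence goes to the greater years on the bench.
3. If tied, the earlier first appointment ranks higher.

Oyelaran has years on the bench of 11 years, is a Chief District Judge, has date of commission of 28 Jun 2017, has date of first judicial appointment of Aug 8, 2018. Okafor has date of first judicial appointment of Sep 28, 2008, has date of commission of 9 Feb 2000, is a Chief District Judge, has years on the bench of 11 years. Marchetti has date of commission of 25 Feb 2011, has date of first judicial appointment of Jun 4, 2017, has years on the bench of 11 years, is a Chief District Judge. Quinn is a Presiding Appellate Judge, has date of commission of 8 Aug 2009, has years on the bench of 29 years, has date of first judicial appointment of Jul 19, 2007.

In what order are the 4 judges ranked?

By office: Quinn (Presiding Appellate Judge); then Okafor, Marchetti and Oyelaran (Chief District Judge).
Okafor, Marchetti and Oyelaran all have years on the bench 11 years, so the next rule applies.
Among Okafor, Marchetti and Oyelaran, by date of first judicial appointment (earlier first): Okafor (Sep 28, 2008) before Marchetti (Jun 4, 2017) before Oyelaran (Aug 8, 2018).
Full order: Quinn, Okafor, Marchetti, Oyelaran.

Quinn, Okafor, Marchetti, Oyelaran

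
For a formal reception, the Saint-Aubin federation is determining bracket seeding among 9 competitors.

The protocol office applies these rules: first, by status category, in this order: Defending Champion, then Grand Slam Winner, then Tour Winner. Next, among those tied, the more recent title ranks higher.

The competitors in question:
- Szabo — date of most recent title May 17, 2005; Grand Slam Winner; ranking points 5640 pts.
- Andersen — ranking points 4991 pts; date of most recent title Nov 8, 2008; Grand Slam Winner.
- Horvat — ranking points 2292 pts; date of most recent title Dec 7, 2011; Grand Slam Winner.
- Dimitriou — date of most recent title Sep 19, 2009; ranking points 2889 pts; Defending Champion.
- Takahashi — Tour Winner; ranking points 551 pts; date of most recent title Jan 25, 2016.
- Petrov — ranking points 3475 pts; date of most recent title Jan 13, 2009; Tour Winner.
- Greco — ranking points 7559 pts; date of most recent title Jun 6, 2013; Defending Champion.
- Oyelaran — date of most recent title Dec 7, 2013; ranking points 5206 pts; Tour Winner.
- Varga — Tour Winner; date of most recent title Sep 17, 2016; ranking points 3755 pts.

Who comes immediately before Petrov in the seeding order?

By status category: Greco and Dimitriou (Defending Champion); then Horvat, Andersen and Szabo (Grand Slam Winner); then Varga, Takahashi, Oyelaran and Petrov (Tour Winner).
Among Greco and Dimitriou, by date of most recent title (later first): Greco (Jun 6, 2013) before Dimitriou (Sep 19, 2009).
Among Horvat, Andersen and Szabo, by date of most recent title (later first): Horvat (Dec 7, 2011) before Andersen (Nov 8, 2008) before Szabo (May 17, 2005).
Among Varga, Takahashi, Oyelaran and Petrov, by date of most recent title (later first): Varga (Sep 17, 2016) before Takahashi (Jan 25, 2016) before Oyelaran (Dec 7, 2013) before Petrov (Jan 13, 2009).
Order: Greco, Dimitriou, Horvat, Andersen, Szabo, Varga, Takahashi, Oyelaran, Petrov.

Oyelaran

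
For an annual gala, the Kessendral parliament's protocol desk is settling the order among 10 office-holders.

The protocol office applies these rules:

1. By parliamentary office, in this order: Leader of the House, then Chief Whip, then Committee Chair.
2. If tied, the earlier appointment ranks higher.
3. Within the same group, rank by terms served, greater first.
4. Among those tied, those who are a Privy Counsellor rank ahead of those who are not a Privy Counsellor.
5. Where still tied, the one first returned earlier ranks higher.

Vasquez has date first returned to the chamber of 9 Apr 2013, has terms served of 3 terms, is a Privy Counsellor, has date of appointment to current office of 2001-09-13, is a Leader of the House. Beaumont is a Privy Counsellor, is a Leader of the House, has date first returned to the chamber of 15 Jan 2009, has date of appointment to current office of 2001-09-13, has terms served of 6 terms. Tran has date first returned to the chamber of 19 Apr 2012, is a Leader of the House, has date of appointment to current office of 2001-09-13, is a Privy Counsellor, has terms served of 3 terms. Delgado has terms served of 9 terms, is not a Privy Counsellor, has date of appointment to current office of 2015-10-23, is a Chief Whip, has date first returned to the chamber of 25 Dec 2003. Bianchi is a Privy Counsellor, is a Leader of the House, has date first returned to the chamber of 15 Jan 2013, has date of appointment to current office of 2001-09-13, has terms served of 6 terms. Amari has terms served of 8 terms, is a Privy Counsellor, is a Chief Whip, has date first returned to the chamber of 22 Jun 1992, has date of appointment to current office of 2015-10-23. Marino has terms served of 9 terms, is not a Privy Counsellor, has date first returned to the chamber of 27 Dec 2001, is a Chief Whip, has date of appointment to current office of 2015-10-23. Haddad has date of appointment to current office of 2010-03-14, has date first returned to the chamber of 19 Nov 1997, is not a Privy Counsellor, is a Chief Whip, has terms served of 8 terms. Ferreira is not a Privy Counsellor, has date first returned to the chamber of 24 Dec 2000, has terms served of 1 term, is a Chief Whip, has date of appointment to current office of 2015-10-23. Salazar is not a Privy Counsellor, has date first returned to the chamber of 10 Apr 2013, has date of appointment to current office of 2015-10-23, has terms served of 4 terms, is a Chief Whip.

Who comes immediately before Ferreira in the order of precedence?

By parliamentary office: Beaumont, Bianchi, Tran and Vasquez (Leader of the House); then Haddad, Marino, Delgado, Amari, Salazar and Ferreira (Chief Whip).
Beaumont, Bianchi, Tran and Vasquez all have date of appointment to current office 2001-09-13, so the next rule applies.
Among Beaumont, Bianchi, Tran and Vasquez, by terms served (higher first): Beaumont and Bianchi (6 terms) before Tran and Vasquez (3 terms).
Beaumont and Bianchi are each a Privy Counsellor, so the next rule applies.
Among Beaumont and Bianchi, by date first returned to the chamber (earlier first): Beaumont (15 Jan 2009) before Bianchi (15 Jan 2013).
Tran and Vasquez are each a Privy Counsellor, so the next rule applies.
Among Tran and Vasquez, by date first returned to the chamber (earlier first): Tran (19 Apr 2012) before Vasquez (9 Apr 2013).
Among Haddad, Marino, Delgado, Amari, Salazar and Ferreira, by date of appointment to current office (earlier first): Haddad (2010-03-14) before Marino, Delgado, Amari, Salazar and Ferreira (2015-10-23).
Among Marino, Delgado, Amari, Salazar and Ferreira, by terms served (higher first): Marino and Delgado (9 terms) before Amari (8 terms) before Salazar (4 terms) before Ferreira (1 term).
Marino and Delgado are each not a Privy Counsellor, so the next rule applies.
Among Marino and Delgado, by date first returned to the chamber (earlier first): Marino (27 Dec 2001) before Delgado (25 Dec 2003).
Order: Beaumont, Bianchi, Tran, Vasquez, Haddad, Marino, Delgado, Amari, Salazar, Ferreira.

Salazar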